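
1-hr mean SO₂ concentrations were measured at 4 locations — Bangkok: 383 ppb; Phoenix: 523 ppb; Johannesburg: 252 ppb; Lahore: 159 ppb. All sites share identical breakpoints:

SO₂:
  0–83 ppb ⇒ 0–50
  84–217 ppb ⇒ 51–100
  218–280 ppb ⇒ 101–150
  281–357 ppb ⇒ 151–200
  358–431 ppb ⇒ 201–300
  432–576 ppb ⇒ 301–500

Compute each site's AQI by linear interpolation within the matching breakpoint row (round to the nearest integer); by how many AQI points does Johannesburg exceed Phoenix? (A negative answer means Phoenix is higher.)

-299

Bangkok: 383 ∈ [358, 431] ↔ index [201, 300].
201 + (383−358)·(300−201)/(431−358) = 201 + 25·99/73 ≈ 234.90, so AQI = 235.
Phoenix: 523 ∈ [432, 576] ↔ index [301, 500].
301 + (523−432)·(500−301)/(576−432) = 301 + 91·199/144 ≈ 426.76, so AQI = 427.
Johannesburg: 252 lies in 218–280, so I_lo=101, I_hi=150, C_lo=218, C_hi=280.
(150−101)/(280−218) × (252−218) + 101 = 49/62 × 34 + 101 ≈ 127.87 → 128.
Lahore: row 84–217 (AQI 51–100). (100−51)·(159−84)/(217−84) + 51 = 49·75/133 + 51 ≈ 78.63 → 79.
AQIs: Bangkok=235, Phoenix=427, Johannesburg=128, Lahore=79. Johannesburg (128) − Phoenix (427) = -299.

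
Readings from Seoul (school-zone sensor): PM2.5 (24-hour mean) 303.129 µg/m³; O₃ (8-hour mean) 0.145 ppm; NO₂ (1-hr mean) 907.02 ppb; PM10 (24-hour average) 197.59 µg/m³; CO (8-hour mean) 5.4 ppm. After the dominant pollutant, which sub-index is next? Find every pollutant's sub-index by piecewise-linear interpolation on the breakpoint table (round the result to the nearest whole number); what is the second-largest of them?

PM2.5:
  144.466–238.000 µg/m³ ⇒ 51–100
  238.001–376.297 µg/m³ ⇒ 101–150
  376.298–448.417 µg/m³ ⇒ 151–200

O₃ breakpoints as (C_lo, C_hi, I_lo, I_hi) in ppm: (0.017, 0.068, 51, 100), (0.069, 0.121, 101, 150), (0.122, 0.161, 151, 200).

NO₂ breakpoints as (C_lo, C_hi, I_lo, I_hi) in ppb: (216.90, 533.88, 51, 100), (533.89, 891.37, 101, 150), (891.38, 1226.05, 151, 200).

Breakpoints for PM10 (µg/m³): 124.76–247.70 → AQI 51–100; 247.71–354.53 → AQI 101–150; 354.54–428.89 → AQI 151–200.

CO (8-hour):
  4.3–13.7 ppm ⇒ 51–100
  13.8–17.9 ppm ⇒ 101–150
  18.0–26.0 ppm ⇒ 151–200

PM2.5: row 238.001–376.297 (AQI 101–150). (150−101)·(303.129−238.001)/(376.297−238.001) + 101 = 49·65.128/138.296 + 101 ≈ 124.08 → 124.
O₃: 0.145 lies in 0.122–0.161, so I_lo=151, I_hi=200, C_lo=0.122, C_hi=0.161.
(200−151)/(0.161−0.122) × (0.145−0.122) + 151 = 49/0.039 × 0.023 + 151 ≈ 179.90 → 180.
NO₂: 907.02 lies in 891.38–1226.05, so I_lo=151, I_hi=200, C_lo=891.38, C_hi=1226.05.
(200−151)/(1226.05−891.38) × (907.02−891.38) + 151 = 49/334.67 × 15.64 + 151 ≈ 153.29 → 153.
PM10 197.59: bracket 124.76–247.70 → index 51–100; slope 49/122.94, offset 72.83.
AQI = 51 + 49/122.94·72.83 ≈ 80.03 ⇒ 80.
CO: row 4.3–13.7 (AQI 51–100). (100−51)·(5.4−4.3)/(13.7−4.3) + 51 = 49·1.1/9.4 + 51 ≈ 56.73 → 57.
Sub-indices: PM2.5→124, O₃→180, NO₂→153, PM10→80, CO→57. Ranked high→low: 180, 153, 124, 80, 57. Second-highest sub-index = 153.

153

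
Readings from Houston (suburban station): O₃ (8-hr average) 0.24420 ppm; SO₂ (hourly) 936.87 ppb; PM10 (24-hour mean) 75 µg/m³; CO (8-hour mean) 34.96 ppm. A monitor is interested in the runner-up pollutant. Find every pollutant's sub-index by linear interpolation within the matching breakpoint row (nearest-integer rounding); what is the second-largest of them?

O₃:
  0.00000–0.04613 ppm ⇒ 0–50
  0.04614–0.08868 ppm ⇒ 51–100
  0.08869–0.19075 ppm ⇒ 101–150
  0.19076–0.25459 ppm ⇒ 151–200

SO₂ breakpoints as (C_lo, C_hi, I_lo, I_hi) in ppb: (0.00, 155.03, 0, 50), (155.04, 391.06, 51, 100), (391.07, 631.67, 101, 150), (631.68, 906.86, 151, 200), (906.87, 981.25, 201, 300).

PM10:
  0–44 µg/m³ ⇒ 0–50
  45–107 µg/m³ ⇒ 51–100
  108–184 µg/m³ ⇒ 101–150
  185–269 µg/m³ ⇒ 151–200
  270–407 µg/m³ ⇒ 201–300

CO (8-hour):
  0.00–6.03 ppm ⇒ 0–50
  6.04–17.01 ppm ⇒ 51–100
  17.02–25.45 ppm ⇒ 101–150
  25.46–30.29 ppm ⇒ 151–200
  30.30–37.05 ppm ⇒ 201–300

O₃: row 0.19076–0.25459 (AQI 151–200). (200−151)·(0.24420−0.19076)/(0.25459−0.19076) + 151 = 49·0.05344/0.06383 + 151 ≈ 192.02 → 192.
SO₂: row 906.87–981.25 (AQI 201–300). (300−201)·(936.87−906.87)/(981.25−906.87) + 201 = 99·30.00/74.38 + 201 ≈ 240.93 → 241.
PM10: row 45–107 (AQI 51–100). (100−51)·(75−45)/(107−45) + 51 = 49·30/62 + 51 ≈ 74.71 → 75.
CO: row 30.30–37.05 (AQI 201–300). (300−201)·(34.96−30.30)/(37.05−30.30) + 201 = 99·4.66/6.75 + 201 ≈ 269.35 → 269.
Sub-indices: O₃→192, SO₂→241, PM10→75, CO→269. Ranked high→low: 269, 241, 192, 75. Second-highest sub-index = 241.

241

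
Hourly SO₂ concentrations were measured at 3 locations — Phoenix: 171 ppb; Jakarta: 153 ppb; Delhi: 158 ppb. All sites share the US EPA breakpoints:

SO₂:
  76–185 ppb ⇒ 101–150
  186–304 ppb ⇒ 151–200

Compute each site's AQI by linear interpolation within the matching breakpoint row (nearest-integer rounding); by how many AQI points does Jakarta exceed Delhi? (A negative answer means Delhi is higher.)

Phoenix: row 76–185 (AQI 101–150). (150−101)·(171−76)/(185−76) + 101 = 49·95/109 + 101 ≈ 143.71 → 144.
Jakarta: row 76–185 (AQI 101–150). (150−101)·(153−76)/(185−76) + 101 = 49·77/109 + 101 ≈ 135.61 → 136.
Delhi: row 76–185 (AQI 101–150). (150−101)·(158−76)/(185−76) + 101 = 49·82/109 + 101 ≈ 137.86 → 138.
AQIs: Phoenix=144, Jakarta=136, Delhi=138. Jakarta (136) − Delhi (138) = -2.

-2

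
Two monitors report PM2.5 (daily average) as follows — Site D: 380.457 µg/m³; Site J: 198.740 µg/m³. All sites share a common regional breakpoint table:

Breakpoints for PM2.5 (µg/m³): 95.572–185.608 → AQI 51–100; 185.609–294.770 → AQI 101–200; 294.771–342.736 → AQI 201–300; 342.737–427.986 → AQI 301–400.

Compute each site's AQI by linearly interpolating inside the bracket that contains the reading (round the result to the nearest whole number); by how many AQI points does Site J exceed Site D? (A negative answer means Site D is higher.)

Site D 380.457: bracket 342.737–427.986 → index 301–400; slope 99/85.249, offset 37.720.
AQI = 301 + 99/85.249·37.720 ≈ 344.80 ⇒ 345.
Site J: 198.740 lies in 185.609–294.770, so I_lo=101, I_hi=200, C_lo=185.609, C_hi=294.770.
(200−101)/(294.770−185.609) × (198.740−185.609) + 101 = 99/109.161 × 13.131 + 101 ≈ 112.91 → 113.
AQIs: Site D=345, Site J=113. Site J (113) − Site D (345) = -232.

-232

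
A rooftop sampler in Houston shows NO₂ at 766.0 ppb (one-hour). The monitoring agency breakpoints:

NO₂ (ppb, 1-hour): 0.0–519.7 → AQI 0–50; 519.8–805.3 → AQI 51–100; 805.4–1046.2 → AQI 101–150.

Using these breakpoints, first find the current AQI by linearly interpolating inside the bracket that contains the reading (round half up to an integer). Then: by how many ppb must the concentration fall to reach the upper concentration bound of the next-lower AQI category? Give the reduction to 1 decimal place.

NO₂: row 519.8–805.3 (AQI 51–100). (100−51)·(766.0−519.8)/(805.3−519.8) + 51 = 49·246.2/285.5 + 51 ≈ 93.25 → 93.
Current AQI 93 is in the Moderate range (51–100). The next-lower category tops out at AQI 50, whose upper concentration bound is 519.7 ppb.
Reduction needed = 766.0 − 519.7 = 246.3 ppb.

246.3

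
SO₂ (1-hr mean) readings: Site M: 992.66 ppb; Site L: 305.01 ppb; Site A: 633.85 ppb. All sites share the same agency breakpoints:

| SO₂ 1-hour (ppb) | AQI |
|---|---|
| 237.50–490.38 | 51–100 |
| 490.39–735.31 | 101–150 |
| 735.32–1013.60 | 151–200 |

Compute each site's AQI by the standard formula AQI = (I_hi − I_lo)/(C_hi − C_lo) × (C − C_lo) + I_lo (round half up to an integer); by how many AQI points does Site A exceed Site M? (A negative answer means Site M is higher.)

Site M: 992.66 lies in 735.32–1013.60, so I_lo=151, I_hi=200, C_lo=735.32, C_hi=1013.60.
(200−151)/(1013.60−735.32) × (992.66−735.32) + 151 = 49/278.28 × 257.34 + 151 ≈ 196.31 → 196.
Site L: row 237.50–490.38 (AQI 51–100). (100−51)·(305.01−237.50)/(490.38−237.50) + 51 = 49·67.51/252.88 + 51 ≈ 64.08 → 64.
Site A: row 490.39–735.31 (AQI 101–150). (150−101)·(633.85−490.39)/(735.31−490.39) + 101 = 49·143.46/244.92 + 101 ≈ 129.70 → 130.
AQIs: Site M=196, Site L=64, Site A=130. Site A (130) − Site M (196) = -66.

-66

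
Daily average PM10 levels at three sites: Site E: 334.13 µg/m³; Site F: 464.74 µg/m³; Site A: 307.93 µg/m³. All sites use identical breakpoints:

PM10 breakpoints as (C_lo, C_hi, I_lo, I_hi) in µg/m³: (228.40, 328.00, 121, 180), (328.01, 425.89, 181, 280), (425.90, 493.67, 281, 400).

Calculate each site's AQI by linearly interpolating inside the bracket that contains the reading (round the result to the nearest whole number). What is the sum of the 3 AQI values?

704

Site E: 334.13 lies in 328.01–425.89, so I_lo=181, I_hi=280, C_lo=328.01, C_hi=425.89.
(280−181)/(425.89−328.01) × (334.13−328.01) + 181 = 99/97.88 × 6.12 + 181 ≈ 187.19 → 187.
Site F 464.74: bracket 425.90–493.67 → index 281–400; slope 119/67.77, offset 38.84.
AQI = 281 + 119/67.77·38.84 ≈ 349.20 ⇒ 349.
Site A 307.93: bracket 228.40–328.00 → index 121–180; slope 59/99.60, offset 79.53.
AQI = 121 + 59/99.60·79.53 ≈ 168.11 ⇒ 168.
AQIs: Site E=187, Site F=349, Site A=168. Sum = 187 + 349 + 168 = 704.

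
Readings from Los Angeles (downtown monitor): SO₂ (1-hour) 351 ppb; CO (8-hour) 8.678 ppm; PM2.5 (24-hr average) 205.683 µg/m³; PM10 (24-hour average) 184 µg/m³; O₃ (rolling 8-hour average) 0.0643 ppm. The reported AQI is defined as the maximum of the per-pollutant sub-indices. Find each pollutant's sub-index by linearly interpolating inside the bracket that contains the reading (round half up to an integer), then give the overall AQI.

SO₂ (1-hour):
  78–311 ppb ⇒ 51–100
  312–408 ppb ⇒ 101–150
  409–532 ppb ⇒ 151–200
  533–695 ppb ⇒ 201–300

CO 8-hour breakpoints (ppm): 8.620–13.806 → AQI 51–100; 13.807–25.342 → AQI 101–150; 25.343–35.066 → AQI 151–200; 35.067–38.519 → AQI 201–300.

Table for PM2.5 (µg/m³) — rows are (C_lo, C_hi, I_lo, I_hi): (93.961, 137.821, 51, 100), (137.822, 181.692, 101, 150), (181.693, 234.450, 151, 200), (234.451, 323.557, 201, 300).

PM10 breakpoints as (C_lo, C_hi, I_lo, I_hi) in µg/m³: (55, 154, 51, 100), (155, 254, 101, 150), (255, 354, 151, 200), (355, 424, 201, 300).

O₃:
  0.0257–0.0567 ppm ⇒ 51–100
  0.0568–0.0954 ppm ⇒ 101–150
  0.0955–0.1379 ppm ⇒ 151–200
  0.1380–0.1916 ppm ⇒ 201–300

173

SO₂: 351 ∈ [312, 408] ↔ index [101, 150].
101 + (351−312)·(150−101)/(408−312) = 101 + 39·49/96 ≈ 120.91, so AQI = 121.
CO: 8.678 ∈ [8.620, 13.806] ↔ index [51, 100].
51 + (8.678−8.620)·(100−51)/(13.806−8.620) = 51 + 0.058·49/5.186 ≈ 51.55, so AQI = 52.
PM2.5: row 181.693–234.450 (AQI 151–200). (200−151)·(205.683−181.693)/(234.450−181.693) + 151 = 49·23.990/52.757 + 151 ≈ 173.28 → 173.
PM10 184: bracket 155–254 → index 101–150; slope 49/99, offset 29.
AQI = 101 + 49/99·29 ≈ 115.35 ⇒ 115.
O₃: 0.0643 lies in 0.0568–0.0954, so I_lo=101, I_hi=150, C_lo=0.0568, C_hi=0.0954.
(150−101)/(0.0954−0.0568) × (0.0643−0.0568) + 101 = 49/0.0386 × 0.0075 + 101 ≈ 110.52 → 111.
Sub-indices: SO₂→121, CO→52, PM2.5→173, PM10→115, O₃→111. Overall AQI = max = 173; dominant pollutant is PM2.5.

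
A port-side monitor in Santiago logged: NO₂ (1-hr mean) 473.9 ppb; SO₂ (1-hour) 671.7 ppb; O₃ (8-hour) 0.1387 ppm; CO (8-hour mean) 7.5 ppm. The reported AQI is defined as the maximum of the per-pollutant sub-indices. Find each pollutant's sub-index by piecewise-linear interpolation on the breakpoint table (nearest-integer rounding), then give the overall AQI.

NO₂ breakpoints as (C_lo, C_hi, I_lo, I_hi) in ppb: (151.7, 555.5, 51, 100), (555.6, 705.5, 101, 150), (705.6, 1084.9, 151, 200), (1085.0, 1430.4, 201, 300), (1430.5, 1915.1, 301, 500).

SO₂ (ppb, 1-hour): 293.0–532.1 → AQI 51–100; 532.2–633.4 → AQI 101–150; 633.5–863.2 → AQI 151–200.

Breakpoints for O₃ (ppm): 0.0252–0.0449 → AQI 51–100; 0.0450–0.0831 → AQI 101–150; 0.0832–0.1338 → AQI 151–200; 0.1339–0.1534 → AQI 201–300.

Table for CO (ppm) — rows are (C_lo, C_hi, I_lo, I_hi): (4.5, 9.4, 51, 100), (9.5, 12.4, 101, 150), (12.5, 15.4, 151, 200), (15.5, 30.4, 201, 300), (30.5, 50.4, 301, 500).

225

NO₂: 473.9 lies in 151.7–555.5, so I_lo=51, I_hi=100, C_lo=151.7, C_hi=555.5.
(100−51)/(555.5−151.7) × (473.9−151.7) + 51 = 49/403.8 × 322.2 + 51 ≈ 90.10 → 90.
SO₂: row 633.5–863.2 (AQI 151–200). (200−151)·(671.7−633.5)/(863.2−633.5) + 151 = 49·38.2/229.7 + 151 ≈ 159.15 → 159.
O₃: 0.1387 ∈ [0.1339, 0.1534] ↔ index [201, 300].
201 + (0.1387−0.1339)·(300−201)/(0.1534−0.1339) = 201 + 0.0048·99/0.0195 ≈ 225.37, so AQI = 225.
CO: 7.5 ∈ [4.5, 9.4] ↔ index [51, 100].
51 + (7.5−4.5)·(100−51)/(9.4−4.5) = 51 + 3.0·49/4.9 ≈ 81.00, so AQI = 81.
Sub-indices: NO₂→90, SO₂→159, O₃→225, CO→81. Overall AQI = max = 225; dominant pollutant is O₃.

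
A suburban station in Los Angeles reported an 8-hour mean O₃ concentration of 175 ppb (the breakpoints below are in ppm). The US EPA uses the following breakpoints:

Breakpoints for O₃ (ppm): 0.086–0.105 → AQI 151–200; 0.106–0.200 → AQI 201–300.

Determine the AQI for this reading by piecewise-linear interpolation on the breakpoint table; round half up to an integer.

274

Convert: 175 ppb = 0.175 ppm.
O₃ 0.175: bracket 0.106–0.200 → index 201–300; slope 99/0.094, offset 0.069.
AQI = 201 + 99/0.094·0.069 ≈ 273.67 ⇒ 274.
AQI 274 falls in the Very Unhealthy category.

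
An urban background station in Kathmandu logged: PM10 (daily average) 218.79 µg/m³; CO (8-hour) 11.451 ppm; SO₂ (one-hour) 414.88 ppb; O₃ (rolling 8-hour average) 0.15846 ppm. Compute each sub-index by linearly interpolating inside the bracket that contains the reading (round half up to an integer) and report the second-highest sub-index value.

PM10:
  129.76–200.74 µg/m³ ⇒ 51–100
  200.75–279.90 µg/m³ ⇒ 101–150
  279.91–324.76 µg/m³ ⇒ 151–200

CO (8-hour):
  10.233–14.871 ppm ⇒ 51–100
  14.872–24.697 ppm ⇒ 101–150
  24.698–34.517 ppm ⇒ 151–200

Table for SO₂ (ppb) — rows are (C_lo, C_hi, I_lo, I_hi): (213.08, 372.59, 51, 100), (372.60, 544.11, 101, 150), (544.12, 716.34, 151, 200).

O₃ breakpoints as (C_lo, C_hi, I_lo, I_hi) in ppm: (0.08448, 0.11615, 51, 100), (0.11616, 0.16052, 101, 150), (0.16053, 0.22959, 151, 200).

113

PM10: 218.79 lies in 200.75–279.90, so I_lo=101, I_hi=150, C_lo=200.75, C_hi=279.90.
(150−101)/(279.90−200.75) × (218.79−200.75) + 101 = 49/79.15 × 18.04 + 101 ≈ 112.17 → 112.
CO: 11.451 lies in 10.233–14.871, so I_lo=51, I_hi=100, C_lo=10.233, C_hi=14.871.
(100−51)/(14.871−10.233) × (11.451−10.233) + 51 = 49/4.638 × 1.218 + 51 ≈ 63.87 → 64.
SO₂: 414.88 lies in 372.60–544.11, so I_lo=101, I_hi=150, C_lo=372.60, C_hi=544.11.
(150−101)/(544.11−372.60) × (414.88−372.60) + 101 = 49/171.51 × 42.28 + 101 ≈ 113.08 → 113.
O₃ 0.15846: bracket 0.11616–0.16052 → index 101–150; slope 49/0.04436, offset 0.04230.
AQI = 101 + 49/0.04436·0.04230 ≈ 147.72 ⇒ 148.
Sub-indices: PM10→112, CO→64, SO₂→113, O₃→148. Ranked high→low: 148, 113, 112, 64. Second-highest sub-index = 113.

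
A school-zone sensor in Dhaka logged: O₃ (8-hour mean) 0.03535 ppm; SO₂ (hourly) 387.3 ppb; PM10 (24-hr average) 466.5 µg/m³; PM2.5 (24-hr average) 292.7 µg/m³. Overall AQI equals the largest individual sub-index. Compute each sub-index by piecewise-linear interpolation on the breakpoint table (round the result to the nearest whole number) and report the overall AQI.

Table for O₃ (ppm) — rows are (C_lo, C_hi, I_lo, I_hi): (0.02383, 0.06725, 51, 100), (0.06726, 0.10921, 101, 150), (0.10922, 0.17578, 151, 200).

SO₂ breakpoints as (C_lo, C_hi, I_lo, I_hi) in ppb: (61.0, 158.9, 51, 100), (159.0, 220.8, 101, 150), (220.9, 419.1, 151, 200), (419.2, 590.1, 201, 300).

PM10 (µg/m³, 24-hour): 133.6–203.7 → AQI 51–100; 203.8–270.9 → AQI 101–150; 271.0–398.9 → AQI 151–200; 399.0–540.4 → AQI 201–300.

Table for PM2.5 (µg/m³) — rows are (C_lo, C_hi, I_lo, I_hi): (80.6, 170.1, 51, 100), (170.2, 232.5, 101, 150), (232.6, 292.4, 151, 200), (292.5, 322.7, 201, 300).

248

O₃ 0.03535: bracket 0.02383–0.06725 → index 51–100; slope 49/0.04342, offset 0.01152.
AQI = 51 + 49/0.04342·0.01152 ≈ 64.00 ⇒ 64.
SO₂: row 220.9–419.1 (AQI 151–200). (200−151)·(387.3−220.9)/(419.1−220.9) + 151 = 49·166.4/198.2 + 151 ≈ 192.14 → 192.
PM10: 466.5 ∈ [399.0, 540.4] ↔ index [201, 300].
201 + (466.5−399.0)·(300−201)/(540.4−399.0) = 201 + 67.5·99/141.4 ≈ 248.26, so AQI = 248.
PM2.5: row 292.5–322.7 (AQI 201–300). (300−201)·(292.7−292.5)/(322.7−292.5) + 201 = 99·0.2/30.2 + 201 ≈ 201.66 → 202.
Sub-indices: O₃→64, SO₂→192, PM10→248, PM2.5→202. Overall AQI = max = 248; dominant pollutant is PM10.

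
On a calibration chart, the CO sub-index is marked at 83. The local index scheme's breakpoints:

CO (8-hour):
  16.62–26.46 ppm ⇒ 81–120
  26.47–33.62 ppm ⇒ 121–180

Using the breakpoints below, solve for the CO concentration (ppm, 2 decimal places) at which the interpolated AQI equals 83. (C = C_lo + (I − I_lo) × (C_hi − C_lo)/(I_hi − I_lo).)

AQI 83 lies in the 81–120 band, which corresponds to 16.62–26.46 ppm.
C = 16.62 + (83−81)×(26.46−16.62)/(120−81) = 16.62 + 2×9.84/39 ≈ 17.1246 ppm → 17.12 ppm to 2 dp.

17.12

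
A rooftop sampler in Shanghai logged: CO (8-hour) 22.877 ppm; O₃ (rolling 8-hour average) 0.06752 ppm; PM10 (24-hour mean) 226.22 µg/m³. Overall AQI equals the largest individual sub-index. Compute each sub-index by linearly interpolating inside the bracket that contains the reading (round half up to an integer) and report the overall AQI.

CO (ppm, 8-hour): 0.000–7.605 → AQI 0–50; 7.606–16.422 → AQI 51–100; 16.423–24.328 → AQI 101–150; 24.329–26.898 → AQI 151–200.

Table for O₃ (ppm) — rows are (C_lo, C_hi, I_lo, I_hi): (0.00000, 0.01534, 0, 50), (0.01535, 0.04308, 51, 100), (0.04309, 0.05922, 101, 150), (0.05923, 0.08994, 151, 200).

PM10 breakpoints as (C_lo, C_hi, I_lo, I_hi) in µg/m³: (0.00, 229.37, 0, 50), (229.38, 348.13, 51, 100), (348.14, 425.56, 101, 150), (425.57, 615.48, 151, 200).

CO: 22.877 ∈ [16.423, 24.328] ↔ index [101, 150].
101 + (22.877−16.423)·(150−101)/(24.328−16.423) = 101 + 6.454·49/7.905 ≈ 141.01, so AQI = 141.
O₃: 0.06752 ∈ [0.05923, 0.08994] ↔ index [151, 200].
151 + (0.06752−0.05923)·(200−151)/(0.08994−0.05923) = 151 + 0.00829·49/0.03071 ≈ 164.23, so AQI = 164.
PM10: row 0.00–229.37 (AQI 0–50). (50−0)·(226.22−0.00)/(229.37−0.00) + 0 = 50·226.22/229.37 + 0 ≈ 49.31 → 49.
Sub-indices: CO→141, O₃→164, PM10→49. Overall AQI = max = 164; dominant pollutant is O₃.

164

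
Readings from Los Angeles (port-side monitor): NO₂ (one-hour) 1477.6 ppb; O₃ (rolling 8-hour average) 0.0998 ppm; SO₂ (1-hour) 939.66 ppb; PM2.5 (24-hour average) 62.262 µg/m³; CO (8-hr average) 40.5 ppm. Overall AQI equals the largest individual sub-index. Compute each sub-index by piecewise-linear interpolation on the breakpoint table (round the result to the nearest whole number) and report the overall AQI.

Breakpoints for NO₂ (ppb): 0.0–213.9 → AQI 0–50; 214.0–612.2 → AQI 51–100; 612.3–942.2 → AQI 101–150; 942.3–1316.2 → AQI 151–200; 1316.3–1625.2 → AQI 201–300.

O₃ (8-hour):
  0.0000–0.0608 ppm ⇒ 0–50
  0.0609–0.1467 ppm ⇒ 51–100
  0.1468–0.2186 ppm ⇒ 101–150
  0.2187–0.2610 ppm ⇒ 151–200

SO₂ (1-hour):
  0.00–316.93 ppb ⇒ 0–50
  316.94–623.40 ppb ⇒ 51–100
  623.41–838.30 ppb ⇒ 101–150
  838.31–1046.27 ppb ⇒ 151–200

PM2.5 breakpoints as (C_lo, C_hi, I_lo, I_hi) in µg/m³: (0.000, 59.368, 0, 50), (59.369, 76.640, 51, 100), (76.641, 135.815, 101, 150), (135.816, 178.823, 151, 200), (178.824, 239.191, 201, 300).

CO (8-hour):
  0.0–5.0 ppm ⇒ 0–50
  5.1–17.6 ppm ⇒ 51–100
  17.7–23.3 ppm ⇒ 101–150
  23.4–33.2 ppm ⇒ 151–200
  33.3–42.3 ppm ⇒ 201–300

280

NO₂ 1477.6: bracket 1316.3–1625.2 → index 201–300; slope 99/308.9, offset 161.3.
AQI = 201 + 99/308.9·161.3 ≈ 252.70 ⇒ 253.
O₃: row 0.0609–0.1467 (AQI 51–100). (100−51)·(0.0998−0.0609)/(0.1467−0.0609) + 51 = 49·0.0389/0.0858 + 51 ≈ 73.22 → 73.
SO₂: 939.66 lies in 838.31–1046.27, so I_lo=151, I_hi=200, C_lo=838.31, C_hi=1046.27.
(200−151)/(1046.27−838.31) × (939.66−838.31) + 151 = 49/207.96 × 101.35 + 151 ≈ 174.88 → 175.
PM2.5: 62.262 lies in 59.369–76.640, so I_lo=51, I_hi=100, C_lo=59.369, C_hi=76.640.
(100−51)/(76.640−59.369) × (62.262−59.369) + 51 = 49/17.271 × 2.893 + 51 ≈ 59.21 → 59.
CO: 40.5 lies in 33.3–42.3, so I_lo=201, I_hi=300, C_lo=33.3, C_hi=42.3.
(300−201)/(42.3−33.3) × (40.5−33.3) + 201 = 99/9.0 × 7.2 + 201 ≈ 280.20 → 280.
Sub-indices: NO₂→253, O₃→73, SO₂→175, PM2.5→59, CO→280. Overall AQI = max = 280; dominant pollutant is CO.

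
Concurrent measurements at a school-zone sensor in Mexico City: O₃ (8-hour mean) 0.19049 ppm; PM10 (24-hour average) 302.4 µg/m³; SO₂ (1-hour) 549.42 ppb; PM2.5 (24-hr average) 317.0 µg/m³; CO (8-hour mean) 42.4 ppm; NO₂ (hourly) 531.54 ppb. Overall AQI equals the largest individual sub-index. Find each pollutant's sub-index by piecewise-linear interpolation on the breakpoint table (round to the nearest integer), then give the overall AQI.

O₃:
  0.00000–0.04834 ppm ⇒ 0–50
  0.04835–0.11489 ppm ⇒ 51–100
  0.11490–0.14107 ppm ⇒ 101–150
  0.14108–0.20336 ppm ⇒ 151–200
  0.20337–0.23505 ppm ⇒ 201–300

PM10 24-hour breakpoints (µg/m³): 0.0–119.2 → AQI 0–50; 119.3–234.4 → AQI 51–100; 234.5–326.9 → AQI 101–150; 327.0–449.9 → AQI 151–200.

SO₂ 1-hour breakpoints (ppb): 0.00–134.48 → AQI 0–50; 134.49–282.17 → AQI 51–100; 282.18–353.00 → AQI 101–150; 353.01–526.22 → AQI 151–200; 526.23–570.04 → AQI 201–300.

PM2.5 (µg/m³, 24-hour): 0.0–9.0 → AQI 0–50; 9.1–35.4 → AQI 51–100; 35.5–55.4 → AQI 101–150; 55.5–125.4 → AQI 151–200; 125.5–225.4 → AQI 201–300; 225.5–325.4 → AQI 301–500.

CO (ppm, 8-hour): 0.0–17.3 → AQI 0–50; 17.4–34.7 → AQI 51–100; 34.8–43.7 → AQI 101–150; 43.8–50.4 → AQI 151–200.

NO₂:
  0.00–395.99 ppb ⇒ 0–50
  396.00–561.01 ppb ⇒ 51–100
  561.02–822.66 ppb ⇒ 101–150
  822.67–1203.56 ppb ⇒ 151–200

483

O₃: row 0.14108–0.20336 (AQI 151–200). (200−151)·(0.19049−0.14108)/(0.20336−0.14108) + 151 = 49·0.04941/0.06228 + 151 ≈ 189.87 → 190.
PM10 302.4: bracket 234.5–326.9 → index 101–150; slope 49/92.4, offset 67.9.
AQI = 101 + 49/92.4·67.9 ≈ 137.01 ⇒ 137.
SO₂ 549.42: bracket 526.23–570.04 → index 201–300; slope 99/43.81, offset 23.19.
AQI = 201 + 99/43.81·23.19 ≈ 253.40 ⇒ 253.
PM2.5: 317.0 lies in 225.5–325.4, so I_lo=301, I_hi=500, C_lo=225.5, C_hi=325.4.
(500−301)/(325.4−225.5) × (317.0−225.5) + 301 = 199/99.9 × 91.5 + 301 ≈ 483.27 → 483.
CO: 42.4 lies in 34.8–43.7, so I_lo=101, I_hi=150, C_lo=34.8, C_hi=43.7.
(150−101)/(43.7−34.8) × (42.4−34.8) + 101 = 49/8.9 × 7.6 + 101 ≈ 142.84 → 143.
NO₂ 531.54: bracket 396.00–561.01 → index 51–100; slope 49/165.01, offset 135.54.
AQI = 51 + 49/165.01·135.54 ≈ 91.25 ⇒ 91.
Sub-indices: O₃→190, PM10→137, SO₂→253, PM2.5→483, CO→143, NO₂→91. Overall AQI = max = 483; dominant pollutant is PM2.5.
AQI 483: Hazardous.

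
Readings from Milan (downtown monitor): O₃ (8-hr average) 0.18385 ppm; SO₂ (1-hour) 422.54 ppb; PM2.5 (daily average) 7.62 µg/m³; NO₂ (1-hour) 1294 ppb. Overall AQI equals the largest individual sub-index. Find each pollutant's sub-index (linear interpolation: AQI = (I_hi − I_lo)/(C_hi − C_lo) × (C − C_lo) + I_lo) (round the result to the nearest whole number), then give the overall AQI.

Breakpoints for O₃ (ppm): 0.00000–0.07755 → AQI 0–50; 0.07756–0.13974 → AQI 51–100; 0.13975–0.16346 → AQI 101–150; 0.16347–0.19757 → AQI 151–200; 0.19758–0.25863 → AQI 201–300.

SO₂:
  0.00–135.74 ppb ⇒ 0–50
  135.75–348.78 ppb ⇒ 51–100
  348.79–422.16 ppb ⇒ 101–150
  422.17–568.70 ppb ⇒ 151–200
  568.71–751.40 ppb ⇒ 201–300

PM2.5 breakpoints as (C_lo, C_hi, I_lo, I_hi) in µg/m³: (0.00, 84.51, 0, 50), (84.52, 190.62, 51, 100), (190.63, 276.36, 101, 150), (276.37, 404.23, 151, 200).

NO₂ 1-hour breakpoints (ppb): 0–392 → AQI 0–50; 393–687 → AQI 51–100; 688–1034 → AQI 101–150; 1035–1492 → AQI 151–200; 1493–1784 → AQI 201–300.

O₃: 0.18385 ∈ [0.16347, 0.19757] ↔ index [151, 200].
151 + (0.18385−0.16347)·(200−151)/(0.19757−0.16347) = 151 + 0.02038·49/0.03410 ≈ 180.29, so AQI = 180.
SO₂: row 422.17–568.70 (AQI 151–200). (200−151)·(422.54−422.17)/(568.70−422.17) + 151 = 49·0.37/146.53 + 151 ≈ 151.12 → 151.
PM2.5: 7.62 lies in 0.00–84.51, so I_lo=0, I_hi=50, C_lo=0.00, C_hi=84.51.
(50−0)/(84.51−0.00) × (7.62−0.00) + 0 = 50/84.51 × 7.62 + 0 ≈ 4.51 → 5.
NO₂: 1294 ∈ [1035, 1492] ↔ index [151, 200].
151 + (1294−1035)·(200−151)/(1492−1035) = 151 + 259·49/457 ≈ 178.77, so AQI = 179.
Sub-indices: O₃→180, SO₂→151, PM2.5→5, NO₂→179. Overall AQI = max = 180; dominant pollutant is O₃.
AQI 180: Unhealthy.

180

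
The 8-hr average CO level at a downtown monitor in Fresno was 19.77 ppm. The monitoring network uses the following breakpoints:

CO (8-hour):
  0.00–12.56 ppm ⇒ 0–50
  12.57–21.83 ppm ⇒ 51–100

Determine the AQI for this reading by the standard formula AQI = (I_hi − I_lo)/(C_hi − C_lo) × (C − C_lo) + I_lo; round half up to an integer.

CO: 19.77 lies in 12.57–21.83, so I_lo=51, I_hi=100, C_lo=12.57, C_hi=21.83.
(100−51)/(21.83−12.57) × (19.77−12.57) + 51 = 49/9.26 × 7.20 + 51 ≈ 89.10 → 89.
AQI 89 falls in the Moderate category.

89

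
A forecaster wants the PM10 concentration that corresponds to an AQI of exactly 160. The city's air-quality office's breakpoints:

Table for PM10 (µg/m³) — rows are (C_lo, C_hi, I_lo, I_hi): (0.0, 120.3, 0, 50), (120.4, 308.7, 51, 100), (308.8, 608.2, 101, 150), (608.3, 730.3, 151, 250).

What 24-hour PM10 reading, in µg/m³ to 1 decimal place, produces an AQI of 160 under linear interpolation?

AQI 160 lies in the 151–250 band, which corresponds to 608.3–730.3 µg/m³.
C = 608.3 + (160−151)×(730.3−608.3)/(250−151) = 608.3 + 9×122.0/99 ≈ 619.391 µg/m³ → 619.4 µg/m³ to 1 dp.

619.4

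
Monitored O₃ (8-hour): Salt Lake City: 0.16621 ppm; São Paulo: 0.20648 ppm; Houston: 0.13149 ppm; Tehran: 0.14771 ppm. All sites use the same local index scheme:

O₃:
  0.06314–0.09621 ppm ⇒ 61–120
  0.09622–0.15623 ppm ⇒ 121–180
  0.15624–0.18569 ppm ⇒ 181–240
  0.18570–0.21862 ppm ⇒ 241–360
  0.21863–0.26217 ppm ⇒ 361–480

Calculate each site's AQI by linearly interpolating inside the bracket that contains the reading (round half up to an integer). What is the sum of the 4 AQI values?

Salt Lake City: row 0.15624–0.18569 (AQI 181–240). (240−181)·(0.16621−0.15624)/(0.18569−0.15624) + 181 = 59·0.00997/0.02945 + 181 ≈ 200.97 → 201.
São Paulo: row 0.18570–0.21862 (AQI 241–360). (360−241)·(0.20648−0.18570)/(0.21862−0.18570) + 241 = 119·0.02078/0.03292 + 241 ≈ 316.12 → 316.
Houston: row 0.09622–0.15623 (AQI 121–180). (180−121)·(0.13149−0.09622)/(0.15623−0.09622) + 121 = 59·0.03527/0.06001 + 121 ≈ 155.68 → 156.
Tehran: 0.14771 ∈ [0.09622, 0.15623] ↔ index [121, 180].
121 + (0.14771−0.09622)·(180−121)/(0.15623−0.09622) = 121 + 0.05149·59/0.06001 ≈ 171.62, so AQI = 172.
AQIs: Salt Lake City=201, São Paulo=316, Houston=156, Tehran=172. Sum = 201 + 316 + 156 + 172 = 845.

845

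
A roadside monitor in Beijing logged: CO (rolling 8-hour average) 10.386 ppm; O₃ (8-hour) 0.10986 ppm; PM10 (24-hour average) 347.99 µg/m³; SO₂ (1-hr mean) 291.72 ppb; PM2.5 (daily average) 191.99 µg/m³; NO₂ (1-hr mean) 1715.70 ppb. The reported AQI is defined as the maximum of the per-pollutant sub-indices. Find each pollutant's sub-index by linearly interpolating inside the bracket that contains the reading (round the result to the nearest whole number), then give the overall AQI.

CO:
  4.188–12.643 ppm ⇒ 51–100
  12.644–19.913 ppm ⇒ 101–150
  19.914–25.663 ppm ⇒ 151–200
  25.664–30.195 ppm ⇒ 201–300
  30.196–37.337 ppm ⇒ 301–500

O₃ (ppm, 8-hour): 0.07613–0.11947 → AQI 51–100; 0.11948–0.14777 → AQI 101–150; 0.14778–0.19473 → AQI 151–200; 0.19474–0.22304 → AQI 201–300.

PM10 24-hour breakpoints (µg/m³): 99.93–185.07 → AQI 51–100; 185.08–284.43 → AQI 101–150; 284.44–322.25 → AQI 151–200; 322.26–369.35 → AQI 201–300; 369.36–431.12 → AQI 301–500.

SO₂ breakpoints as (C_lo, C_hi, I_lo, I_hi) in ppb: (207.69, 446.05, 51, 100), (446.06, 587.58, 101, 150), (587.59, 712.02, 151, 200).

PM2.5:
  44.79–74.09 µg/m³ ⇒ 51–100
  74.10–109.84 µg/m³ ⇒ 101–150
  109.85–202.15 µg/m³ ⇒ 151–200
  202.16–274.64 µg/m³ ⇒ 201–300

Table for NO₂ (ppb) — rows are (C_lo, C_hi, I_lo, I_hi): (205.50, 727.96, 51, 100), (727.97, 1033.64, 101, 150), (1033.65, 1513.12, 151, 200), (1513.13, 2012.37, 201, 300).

CO: 10.386 ∈ [4.188, 12.643] ↔ index [51, 100].
51 + (10.386−4.188)·(100−51)/(12.643−4.188) = 51 + 6.198·49/8.455 ≈ 86.92, so AQI = 87.
O₃: row 0.07613–0.11947 (AQI 51–100). (100−51)·(0.10986−0.07613)/(0.11947−0.07613) + 51 = 49·0.03373/0.04334 + 51 ≈ 89.13 → 89.
PM10: 347.99 ∈ [322.26, 369.35] ↔ index [201, 300].
201 + (347.99−322.26)·(300−201)/(369.35−322.26) = 201 + 25.73·99/47.09 ≈ 255.09, so AQI = 255.
SO₂ 291.72: bracket 207.69–446.05 → index 51–100; slope 49/238.36, offset 84.03.
AQI = 51 + 49/238.36·84.03 ≈ 68.27 ⇒ 68.
PM2.5 191.99: bracket 109.85–202.15 → index 151–200; slope 49/92.30, offset 82.14.
AQI = 151 + 49/92.30·82.14 ≈ 194.61 ⇒ 195.
NO₂: 1715.70 ∈ [1513.13, 2012.37] ↔ index [201, 300].
201 + (1715.70−1513.13)·(300−201)/(2012.37−1513.13) = 201 + 202.57·99/499.24 ≈ 241.17, so AQI = 241.
Sub-indices: CO→87, O₃→89, PM10→255, SO₂→68, PM2.5→195, NO₂→241. Overall AQI = max = 255; dominant pollutant is PM10.

255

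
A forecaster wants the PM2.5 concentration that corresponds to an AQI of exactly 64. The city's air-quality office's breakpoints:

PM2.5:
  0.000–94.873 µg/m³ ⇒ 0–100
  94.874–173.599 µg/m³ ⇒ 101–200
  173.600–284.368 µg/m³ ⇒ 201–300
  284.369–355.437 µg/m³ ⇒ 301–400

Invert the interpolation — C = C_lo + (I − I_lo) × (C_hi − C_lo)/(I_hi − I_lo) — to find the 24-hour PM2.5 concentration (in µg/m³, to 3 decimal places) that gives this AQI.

AQI 64 lies in the 0–100 band, which corresponds to 0.000–94.873 µg/m³.
C = 0.000 + (64−0)×(94.873−0.000)/(100−0) = 0.000 + 64×94.873/100 ≈ 60.71872 µg/m³ → 60.719 µg/m³ to 3 dp.

60.719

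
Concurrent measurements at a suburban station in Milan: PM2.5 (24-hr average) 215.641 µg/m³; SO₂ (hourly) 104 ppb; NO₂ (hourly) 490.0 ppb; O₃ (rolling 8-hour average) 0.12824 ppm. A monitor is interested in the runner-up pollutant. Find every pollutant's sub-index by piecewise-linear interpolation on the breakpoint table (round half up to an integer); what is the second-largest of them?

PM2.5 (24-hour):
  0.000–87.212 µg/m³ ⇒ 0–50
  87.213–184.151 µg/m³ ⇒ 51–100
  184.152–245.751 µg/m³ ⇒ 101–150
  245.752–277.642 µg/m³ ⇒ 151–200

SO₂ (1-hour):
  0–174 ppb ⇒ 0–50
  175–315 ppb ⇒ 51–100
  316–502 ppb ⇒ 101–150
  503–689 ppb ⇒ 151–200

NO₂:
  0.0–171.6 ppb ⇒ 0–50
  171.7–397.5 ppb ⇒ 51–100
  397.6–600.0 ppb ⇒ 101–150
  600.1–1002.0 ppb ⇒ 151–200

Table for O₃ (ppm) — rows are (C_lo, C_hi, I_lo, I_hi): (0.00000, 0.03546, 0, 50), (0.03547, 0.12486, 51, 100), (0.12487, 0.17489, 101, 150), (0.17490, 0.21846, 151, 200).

123

PM2.5: row 184.152–245.751 (AQI 101–150). (150−101)·(215.641−184.152)/(245.751−184.152) + 101 = 49·31.489/61.599 + 101 ≈ 126.05 → 126.
SO₂: 104 lies in 0–174, so I_lo=0, I_hi=50, C_lo=0, C_hi=174.
(50−0)/(174−0) × (104−0) + 0 = 50/174 × 104 + 0 ≈ 29.89 → 30.
NO₂: 490.0 ∈ [397.6, 600.0] ↔ index [101, 150].
101 + (490.0−397.6)·(150−101)/(600.0−397.6) = 101 + 92.4·49/202.4 ≈ 123.37, so AQI = 123.
O₃ 0.12824: bracket 0.12487–0.17489 → index 101–150; slope 49/0.05002, offset 0.00337.
AQI = 101 + 49/0.05002·0.00337 ≈ 104.30 ⇒ 104.
Sub-indices: PM2.5→126, SO₂→30, NO₂→123, O₃→104. Ranked high→low: 126, 123, 104, 30. Second-highest sub-index = 123.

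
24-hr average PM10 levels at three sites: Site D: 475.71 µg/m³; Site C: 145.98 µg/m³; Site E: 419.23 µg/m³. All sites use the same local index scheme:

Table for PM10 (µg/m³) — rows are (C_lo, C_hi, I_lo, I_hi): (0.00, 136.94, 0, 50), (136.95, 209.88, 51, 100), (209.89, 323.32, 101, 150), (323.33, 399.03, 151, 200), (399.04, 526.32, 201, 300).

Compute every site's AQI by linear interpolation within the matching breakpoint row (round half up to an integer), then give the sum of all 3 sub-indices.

535

Site D 475.71: bracket 399.04–526.32 → index 201–300; slope 99/127.28, offset 76.67.
AQI = 201 + 99/127.28·76.67 ≈ 260.63 ⇒ 261.
Site C: row 136.95–209.88 (AQI 51–100). (100−51)·(145.98−136.95)/(209.88−136.95) + 51 = 49·9.03/72.93 + 51 ≈ 57.07 → 57.
Site E 419.23: bracket 399.04–526.32 → index 201–300; slope 99/127.28, offset 20.19.
AQI = 201 + 99/127.28·20.19 ≈ 216.70 ⇒ 217.
AQIs: Site D=261, Site C=57, Site E=217. Sum = 261 + 57 + 217 = 535.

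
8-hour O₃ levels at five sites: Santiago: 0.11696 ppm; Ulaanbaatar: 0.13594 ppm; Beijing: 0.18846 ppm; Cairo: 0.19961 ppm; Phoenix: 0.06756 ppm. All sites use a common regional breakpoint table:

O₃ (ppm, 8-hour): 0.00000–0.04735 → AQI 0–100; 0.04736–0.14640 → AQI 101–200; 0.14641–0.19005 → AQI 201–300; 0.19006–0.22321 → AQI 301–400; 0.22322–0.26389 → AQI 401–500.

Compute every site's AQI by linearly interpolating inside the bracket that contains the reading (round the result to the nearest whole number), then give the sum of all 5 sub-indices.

1108

Santiago: row 0.04736–0.14640 (AQI 101–200). (200−101)·(0.11696−0.04736)/(0.14640−0.04736) + 101 = 99·0.06960/0.09904 + 101 ≈ 170.57 → 171.
Ulaanbaatar: 0.13594 ∈ [0.04736, 0.14640] ↔ index [101, 200].
101 + (0.13594−0.04736)·(200−101)/(0.14640−0.04736) = 101 + 0.08858·99/0.09904 ≈ 189.54, so AQI = 190.
Beijing: 0.18846 lies in 0.14641–0.19005, so I_lo=201, I_hi=300, C_lo=0.14641, C_hi=0.19005.
(300−201)/(0.19005−0.14641) × (0.18846−0.14641) + 201 = 99/0.04364 × 0.04205 + 201 ≈ 296.39 → 296.
Cairo: 0.19961 lies in 0.19006–0.22321, so I_lo=301, I_hi=400, C_lo=0.19006, C_hi=0.22321.
(400−301)/(0.22321−0.19006) × (0.19961−0.19006) + 301 = 99/0.03315 × 0.00955 + 301 ≈ 329.52 → 330.
Phoenix: row 0.04736–0.14640 (AQI 101–200). (200−101)·(0.06756−0.04736)/(0.14640−0.04736) + 101 = 99·0.02020/0.09904 + 101 ≈ 121.19 → 121.
AQIs: Santiago=171, Ulaanbaatar=190, Beijing=296, Cairo=330, Phoenix=121. Sum = 171 + 190 + 296 + 330 + 121 = 1108.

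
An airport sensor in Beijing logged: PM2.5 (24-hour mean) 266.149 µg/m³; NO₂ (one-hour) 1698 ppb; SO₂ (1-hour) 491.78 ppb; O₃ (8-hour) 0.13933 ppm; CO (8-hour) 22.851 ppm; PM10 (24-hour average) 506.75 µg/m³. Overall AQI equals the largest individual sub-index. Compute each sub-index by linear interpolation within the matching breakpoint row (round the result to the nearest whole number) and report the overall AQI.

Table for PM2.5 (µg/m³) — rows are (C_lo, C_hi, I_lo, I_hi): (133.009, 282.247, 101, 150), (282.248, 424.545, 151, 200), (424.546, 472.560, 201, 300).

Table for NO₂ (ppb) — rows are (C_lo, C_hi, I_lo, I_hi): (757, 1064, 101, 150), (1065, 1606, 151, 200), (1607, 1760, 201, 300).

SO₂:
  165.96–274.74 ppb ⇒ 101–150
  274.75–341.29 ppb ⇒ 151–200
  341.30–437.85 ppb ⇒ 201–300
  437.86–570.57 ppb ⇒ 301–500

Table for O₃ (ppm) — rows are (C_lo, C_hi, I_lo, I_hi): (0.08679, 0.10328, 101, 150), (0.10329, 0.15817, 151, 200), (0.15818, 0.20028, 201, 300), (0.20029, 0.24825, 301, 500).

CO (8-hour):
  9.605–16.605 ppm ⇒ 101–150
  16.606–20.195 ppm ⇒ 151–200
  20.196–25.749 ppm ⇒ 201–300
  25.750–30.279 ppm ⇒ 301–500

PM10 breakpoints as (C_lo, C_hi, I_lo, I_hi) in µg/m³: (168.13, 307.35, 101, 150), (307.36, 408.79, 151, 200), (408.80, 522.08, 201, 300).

PM2.5 266.149: bracket 133.009–282.247 → index 101–150; slope 49/149.238, offset 133.140.
AQI = 101 + 49/149.238·133.140 ≈ 144.71 ⇒ 145.
NO₂ 1698: bracket 1607–1760 → index 201–300; slope 99/153, offset 91.
AQI = 201 + 99/153·91 ≈ 259.88 ⇒ 260.
SO₂: row 437.86–570.57 (AQI 301–500). (500−301)·(491.78−437.86)/(570.57−437.86) + 301 = 199·53.92/132.71 + 301 ≈ 381.85 → 382.
O₃: 0.13933 lies in 0.10329–0.15817, so I_lo=151, I_hi=200, C_lo=0.10329, C_hi=0.15817.
(200−151)/(0.15817−0.10329) × (0.13933−0.10329) + 151 = 49/0.05488 × 0.03604 + 151 ≈ 183.18 → 183.
CO: row 20.196–25.749 (AQI 201–300). (300−201)·(22.851−20.196)/(25.749−20.196) + 201 = 99·2.655/5.553 + 201 ≈ 248.33 → 248.
PM10: row 408.80–522.08 (AQI 201–300). (300−201)·(506.75−408.80)/(522.08−408.80) + 201 = 99·97.95/113.28 + 201 ≈ 286.60 → 287.
Sub-indices: PM2.5→145, NO₂→260, SO₂→382, O₃→183, CO→248, PM10→287. Overall AQI = max = 382; dominant pollutant is SO₂.

382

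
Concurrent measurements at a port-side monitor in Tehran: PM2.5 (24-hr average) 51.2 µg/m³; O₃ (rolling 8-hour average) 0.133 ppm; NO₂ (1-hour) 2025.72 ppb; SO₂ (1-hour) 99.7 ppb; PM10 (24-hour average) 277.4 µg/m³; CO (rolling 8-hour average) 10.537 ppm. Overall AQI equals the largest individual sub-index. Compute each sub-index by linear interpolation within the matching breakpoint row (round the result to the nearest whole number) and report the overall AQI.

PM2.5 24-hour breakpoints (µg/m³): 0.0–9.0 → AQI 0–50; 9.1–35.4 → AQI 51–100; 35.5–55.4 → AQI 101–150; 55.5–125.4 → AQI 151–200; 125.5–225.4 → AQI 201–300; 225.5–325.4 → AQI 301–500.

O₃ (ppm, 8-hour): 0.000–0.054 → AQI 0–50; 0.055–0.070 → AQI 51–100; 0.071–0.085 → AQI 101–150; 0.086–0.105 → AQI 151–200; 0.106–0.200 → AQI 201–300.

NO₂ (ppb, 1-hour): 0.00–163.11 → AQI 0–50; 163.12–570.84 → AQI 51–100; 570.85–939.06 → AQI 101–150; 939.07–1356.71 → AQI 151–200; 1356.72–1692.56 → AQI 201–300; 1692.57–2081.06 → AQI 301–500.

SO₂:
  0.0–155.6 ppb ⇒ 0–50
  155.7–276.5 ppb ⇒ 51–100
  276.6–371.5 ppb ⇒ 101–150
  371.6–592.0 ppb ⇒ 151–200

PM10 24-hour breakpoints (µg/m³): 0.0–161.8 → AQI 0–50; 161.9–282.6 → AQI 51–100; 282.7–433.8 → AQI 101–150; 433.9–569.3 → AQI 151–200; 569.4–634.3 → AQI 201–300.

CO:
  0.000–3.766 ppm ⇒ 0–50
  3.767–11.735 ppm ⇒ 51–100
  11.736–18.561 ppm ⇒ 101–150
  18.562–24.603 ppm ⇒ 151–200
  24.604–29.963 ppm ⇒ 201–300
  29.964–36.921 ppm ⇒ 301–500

472

PM2.5: 51.2 lies in 35.5–55.4, so I_lo=101, I_hi=150, C_lo=35.5, C_hi=55.4.
(150−101)/(55.4−35.5) × (51.2−35.5) + 101 = 49/19.9 × 15.7 + 101 ≈ 139.66 → 140.
O₃: row 0.106–0.200 (AQI 201–300). (300−201)·(0.133−0.106)/(0.200−0.106) + 201 = 99·0.027/0.094 + 201 ≈ 229.44 → 229.
NO₂: 2025.72 ∈ [1692.57, 2081.06] ↔ index [301, 500].
301 + (2025.72−1692.57)·(500−301)/(2081.06−1692.57) = 301 + 333.15·199/388.49 ≈ 471.65, so AQI = 472.
SO₂: 99.7 lies in 0.0–155.6, so I_lo=0, I_hi=50, C_lo=0.0, C_hi=155.6.
(50−0)/(155.6−0.0) × (99.7−0.0) + 0 = 50/155.6 × 99.7 + 0 ≈ 32.04 → 32.
PM10: 277.4 lies in 161.9–282.6, so I_lo=51, I_hi=100, C_lo=161.9, C_hi=282.6.
(100−51)/(282.6−161.9) × (277.4−161.9) + 51 = 49/120.7 × 115.5 + 51 ≈ 97.89 → 98.
CO: row 3.767–11.735 (AQI 51–100). (100−51)·(10.537−3.767)/(11.735−3.767) + 51 = 49·6.770/7.968 + 51 ≈ 92.63 → 93.
Sub-indices: PM2.5→140, O₃→229, NO₂→472, SO₂→32, PM10→98, CO→93. Overall AQI = max = 472; dominant pollutant is NO₂.
AQI 472: Hazardous.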